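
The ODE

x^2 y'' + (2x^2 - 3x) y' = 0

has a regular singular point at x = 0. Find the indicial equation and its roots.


Divide by x^2 to reach normal form y'' + P_1(x) y' + P_2(x) y = 0 with P_1(x) = 2 - 3/x and P_2(x) = 0.
x = 0 is a singular point because the y'-coefficient 2 - 3/x has a pole at x = 0.
It is a regular singular point because x P_1(x) = p(x) = 2x - 3 and x^2 P_2(x) = q(x) = 0 are polynomials, hence analytic at x = 0.
p(0) = -3,  q(0) = 0.
Indicial equation: r(r-1) + p(0) r + q(0) = 0, i.e. r^2 + (p(0) - 1) r + q(0) = 0, i.e. r^2 - 4 r = 0.
Discriminant: (-4)^2 - 4(0) = 16, so r = (4 ± 4)/2.
Solving: r_1 = 4, r_2 = 0.

indicial: r^2 - 4 r = 0; roots r_1 = 4, r_2 = 0


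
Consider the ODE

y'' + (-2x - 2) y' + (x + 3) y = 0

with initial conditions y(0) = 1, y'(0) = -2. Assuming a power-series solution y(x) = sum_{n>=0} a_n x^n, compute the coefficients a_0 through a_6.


Ansatz: y(x) = sum_{n>=0} a_n x^n, so y'(x) = sum_{n>=1} n a_n x^(n-1) and y''(x) = sum_{n>=2} n(n-1) a_n x^(n-2).
Substitute into P(x) y'' + Q(x) y' + R(x) y = 0 with P(x) = 1, Q(x) = -2x - 2, R(x) = x + 3, and match powers of x.
Initial conditions: a_0 = 1, a_1 = -2.
Setting the coefficient of each power of x to zero and solving order by order (substituting the coefficients already found):
  x^0: 2 a_2 - 2 a_1 + 3 a_0 = 0  ->  2 a_2 = 2 a_1 - 3 a_0 = -7  ->  a_2 = -7/2
  x^1: 6 a_3 - 4 a_2 + a_1 + a_0 = 0  ->  6 a_3 = 4 a_2 - a_1 - a_0 = -13  ->  a_3 = -13/6
  x^2: 12 a_4 - 6 a_3 - a_2 + a_1 = 0  ->  12 a_4 = 6 a_3 + a_2 - a_1 = -29/2  ->  a_4 = -29/24
  x^3: 20 a_5 - 8 a_4 - 3 a_3 + a_2 = 0  ->  20 a_5 = 8 a_4 + 3 a_3 - a_2 = -38/3  ->  a_5 = -19/30
  x^4: 30 a_6 - 10 a_5 - 5 a_4 + a_3 = 0  ->  30 a_6 = 10 a_5 + 5 a_4 - a_3 = -245/24  ->  a_6 = -49/144
Truncated series: y(x) = 1 - 2 x - (7/2) x^2 - (13/6) x^3 - (29/24) x^4 - (19/30) x^5 - (49/144) x^6 + O(x^7).

a_0 = 1; a_1 = -2; a_2 = -7/2; a_3 = -13/6; a_4 = -29/24; a_5 = -19/30; a_6 = -49/144


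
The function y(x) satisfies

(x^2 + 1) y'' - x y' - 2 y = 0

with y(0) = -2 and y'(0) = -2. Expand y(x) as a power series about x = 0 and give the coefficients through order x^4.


Ansatz: y(x) = sum_{n>=0} a_n x^n, so y'(x) = sum_{n>=1} n a_n x^(n-1) and y''(x) = sum_{n>=2} n(n-1) a_n x^(n-2).
Substitute into P(x) y'' + Q(x) y' + R(x) y = 0 with P(x) = x^2 + 1, Q(x) = -x, R(x) = -2, and match powers of x.
Initial conditions: a_0 = -2, a_1 = -2.
Setting the coefficient of each power of x to zero and solving order by order (substituting the coefficients already found):
  x^0: 2 a_2 - 2 a_0 = 0  ->  2 a_2 = 2 a_0 = -4  ->  a_2 = -2
  x^1: 6 a_3 - 3 a_1 = 0  ->  6 a_3 = 3 a_1 = -6  ->  a_3 = -1
  x^2: 12 a_4 - 2 a_2 = 0  ->  12 a_4 = 2 a_2 = -4  ->  a_4 = -1/3
Truncated series: y(x) = -2 - 2 x - 2 x^2 - x^3 - (1/3) x^4 + O(x^5).

a_0 = -2; a_1 = -2; a_2 = -2; a_3 = -1; a_4 = -1/3


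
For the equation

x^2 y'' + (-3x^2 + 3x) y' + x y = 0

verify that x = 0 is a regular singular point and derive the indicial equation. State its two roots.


Divide by x^2 to reach normal form y'' + P_1(x) y' + P_2(x) y = 0 with P_1(x) = -3 + 3/x and P_2(x) = 1/x.
x = 0 is a singular point because the y'-coefficient -3 + 3/x has a pole at x = 0 and the y-coefficient 1/x has a pole at x = 0.
It is a regular singular point because x P_1(x) = p(x) = 3 - 3x and x^2 P_2(x) = q(x) = x are polynomials, hence analytic at x = 0.
p(0) = 3,  q(0) = 0.
Indicial equation: r(r-1) + p(0) r + q(0) = 0, i.e. r^2 + (p(0) - 1) r + q(0) = 0, i.e. r^2 + 2 r = 0.
Discriminant: (2)^2 - 4(0) = 4, so r = (-2 ± 2)/2.
Solving: r_1 = 0, r_2 = -2.

indicial: r^2 + 2 r = 0; roots r_1 = 0, r_2 = -2


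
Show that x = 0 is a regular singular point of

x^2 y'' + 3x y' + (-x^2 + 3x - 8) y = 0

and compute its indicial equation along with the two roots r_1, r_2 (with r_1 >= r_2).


Divide by x^2 to reach normal form y'' + P_1(x) y' + P_2(x) y = 0 with P_1(x) = 3/x and P_2(x) = -1 + 3/x - 8/x^2.
x = 0 is a singular point because the y'-coefficient 3/x has a pole at x = 0 and the y-coefficient -1 + 3/x - 8/x^2 has a pole at x = 0.
It is a regular singular point because x P_1(x) = p(x) = 3 and x^2 P_2(x) = q(x) = -x^2 + 3x - 8 are polynomials, hence analytic at x = 0.
p(0) = 3,  q(0) = -8.
Indicial equation: r(r-1) + p(0) r + q(0) = 0, i.e. r^2 + (p(0) - 1) r + q(0) = 0, i.e. r^2 + 2 r - 8 = 0.
Discriminant: (2)^2 - 4(-8) = 36, so r = (-2 ± 6)/2.
Solving: r_1 = 2, r_2 = -4.

indicial: r^2 + 2 r - 8 = 0; roots r_1 = 2, r_2 = -4


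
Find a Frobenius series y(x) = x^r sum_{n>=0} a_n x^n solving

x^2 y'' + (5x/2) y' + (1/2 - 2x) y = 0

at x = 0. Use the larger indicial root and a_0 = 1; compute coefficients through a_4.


Write in Frobenius form y'' + (p(x)/x) y' + (q(x)/x^2) y = 0:
  p(x) = 5/2,  q(x) = 1/2 - 2x.
Indicial equation: r(r-1) + (5/2) r + (1/2) = 0 -> roots r_1 = -1/2, r_2 = -1.
Take r = r_1 = -1/2. Let y(x) = x^r sum_{n>=0} a_n x^n with a_0 = 1.
Substitute y = x^r sum a_n x^n and match x^{r+n}. The recurrence is
  D(n) a_n - 2 a_{n-1} = 0,  where D(n) = (r+n)(r+n-1) + (5/2)(r+n) + (1/2).
  a_n = 2 / D(n) * a_{n-1}.
Since the indicial polynomial factors as (r - r_1)(r - r_2), D(n) = (r_1 + n - r_1)(r_1 + n - r_2) = n(n + 1/2).
Evaluating step by step (a_0 = 1):
  n = 1: D(1) = 1(1 + 1/2) = 3/2; numerator = 2(1) = 2; a_1 = (2)/(3/2) = 4/3
  n = 2: D(2) = 2(2 + 1/2) = 5; numerator = 2(4/3) = 8/3; a_2 = (8/3)/(5) = 8/15
  n = 3: D(3) = 3(3 + 1/2) = 21/2; numerator = 2(8/15) = 16/15; a_3 = (16/15)/(21/2) = 32/315
  n = 4: D(4) = 4(4 + 1/2) = 18; numerator = 2(32/315) = 64/315; a_4 = (64/315)/(18) = 32/2835

r = -1/2; a_0 = 1; a_1 = 4/3; a_2 = 8/15; a_3 = 32/315; a_4 = 32/2835


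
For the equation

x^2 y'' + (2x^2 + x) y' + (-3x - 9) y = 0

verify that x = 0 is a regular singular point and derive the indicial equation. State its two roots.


Divide by x^2 to reach normal form y'' + P_1(x) y' + P_2(x) y = 0 with P_1(x) = 2 + 1/x and P_2(x) = -3/x - 9/x^2.
x = 0 is a singular point because the y'-coefficient 2 + 1/x has a pole at x = 0 and the y-coefficient -3/x - 9/x^2 has a pole at x = 0.
It is a regular singular point because x P_1(x) = p(x) = 2x + 1 and x^2 P_2(x) = q(x) = -3x - 9 are polynomials, hence analytic at x = 0.
p(0) = 1,  q(0) = -9.
Indicial equation: r(r-1) + p(0) r + q(0) = 0, i.e. r^2 + (p(0) - 1) r + q(0) = 0, i.e. r^2 - 9 = 0.
Discriminant: (0)^2 - 4(-9) = 36, so r = (0 ± 6)/2.
Solving: r_1 = 3, r_2 = -3.

indicial: r^2 - 9 = 0; roots r_1 = 3, r_2 = -3


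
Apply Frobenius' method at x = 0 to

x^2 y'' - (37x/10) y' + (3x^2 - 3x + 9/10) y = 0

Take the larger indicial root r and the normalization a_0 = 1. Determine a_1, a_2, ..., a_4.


Write in Frobenius form y'' + (p(x)/x) y' + (q(x)/x^2) y = 0:
  p(x) = -37/10,  q(x) = 3x^2 - 3x + 9/10.
Indicial equation: r(r-1) + (-37/10) r + (9/10) = 0 -> roots r_1 = 9/2, r_2 = 1/5.
Take r = r_1 = 9/2. Let y(x) = x^r sum_{n>=0} a_n x^n with a_0 = 1.
Substitute y = x^r sum a_n x^n and match x^{r+n}. The recurrence is
  D(n) a_n - 3 a_{n-1} + 3 a_{n-2} = 0,  where D(n) = (r+n)(r+n-1) + (-37/10)(r+n) + (9/10).
  a_n = [3 a_{n-1} - 3 a_{n-2}] / D(n).
Since the indicial polynomial factors as (r - r_1)(r - r_2), D(n) = (r_1 + n - r_1)(r_1 + n - r_2) = n(n + 43/10).
Evaluating step by step (a_0 = 1):
  n = 1: D(1) = 1(1 + 43/10) = 53/10; numerator = 3(1) = 3; a_1 = (3)/(53/10) = 30/53
  n = 2: D(2) = 2(2 + 43/10) = 63/5; numerator = 3(30/53) - 3(1) = -69/53; a_2 = (-69/53)/(63/5) = -115/1113
  n = 3: D(3) = 3(3 + 43/10) = 219/10; numerator = 3(-115/1113) - 3(30/53) = -745/371; a_3 = (-745/371)/(219/10) = -7450/81249
  n = 4: D(4) = 4(4 + 43/10) = 166/5; numerator = 3(-7450/81249) - 3(-115/1113) = 135/3869; a_4 = (135/3869)/(166/5) = 675/642254

r = 9/2; a_0 = 1; a_1 = 30/53; a_2 = -115/1113; a_3 = -7450/81249; a_4 = 675/642254


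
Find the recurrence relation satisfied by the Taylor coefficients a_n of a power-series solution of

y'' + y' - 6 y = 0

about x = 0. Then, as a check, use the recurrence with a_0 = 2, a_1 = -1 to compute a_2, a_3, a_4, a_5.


Substitute y = sum_n a_n x^n.
y''(x) has coefficient (n+2)(n+1) a_{n+2} at x^n;
y'(x) has coefficient (n+1) a_{n+1} at x^n;
-6 y(x) has coefficient -6 a_n at x^n.
Matching x^n: (n+2)(n+1) a_{n+2} + (n+1) a_{n+1} - 6 a_n = 0.
Thus a_{n+2} = [-(n+1) a_{n+1} + 6 a_n] / ((n+1)(n+2)).

Check with a_0 = 2, a_1 = -1 (apply the recurrence for n = 0, 1, 2, 3): a_0 = 2, a_1 = -1, a_2 = 13/2, a_3 = -19/6, a_4 = 97/24, a_5 = -211/120.

a_(n+2) = [-(n+1) a_(n+1) + 6 a_n] / ((n+1)(n+2)); check: a_0 = 2, a_1 = -1, a_2 = 13/2, a_3 = -19/6, a_4 = 97/24, a_5 = -211/120


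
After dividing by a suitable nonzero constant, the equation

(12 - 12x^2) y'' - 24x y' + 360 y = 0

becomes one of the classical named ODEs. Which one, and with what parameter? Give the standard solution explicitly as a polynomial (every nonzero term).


All three coefficients share the factor 12; dividing through by 12 gives  (1 - x^2) y'' - 2x y' + 30 y = 0.
This matches the Legendre equation (1 - x^2) y'' - 2x y' + n(n+1) y = 0 (note the -2x y' term) with n(n+1) = 30, so n = 5; the polynomial solution is P_5(x).
With y = sum_k a_k x^k, matching x^k gives (k+2)(k+1) a_{k+2} = [k(k+1) - n(n+1)] a_k = (k - 5)(k + 6) a_k. The right side vanishes at k = 5, so the series with the parity of 5 terminates at degree 5.
Standard normalization (P_n(1) = 1): leading coefficient (2n)!/(2^n (n!)^2) = 3628800/(32*14400) = 63/8, so a_5 = 63/8. Work downward with a_k = (k+1)(k+2) a_{k+2} / ((k - 5)(k + 6)):
  a_3 = (4)(5)(63/8) / ((3 - 5)(3 + 6)) = (315/2)/(-18) = -35/4
  a_1 = (2)(3)(-35/4) / ((1 - 5)(1 + 6)) = (-105/2)/(-28) = 15/8
Hence P_5(x) = 63 x^5/8 - 35 x^3/4 + 15 x/8.

P_5(x); series = 63 x^5/8 - 35 x^3/4 + 15 x/8


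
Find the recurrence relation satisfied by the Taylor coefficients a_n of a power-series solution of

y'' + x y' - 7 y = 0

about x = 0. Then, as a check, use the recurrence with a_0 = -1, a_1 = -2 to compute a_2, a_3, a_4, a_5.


Substitute y = sum_n a_n x^n.
y''(x) has coefficient (n+2)(n+1) a_{n+2} at x^n;
x y'(x) has coefficient n a_n at x^n (shift);
-7 y(x) has coefficient -7 a_n at x^n.
Matching x^n: (n+2)(n+1) a_{n+2} + (n - 7) a_n = 0.
Thus a_{n+2} = (-n + 7) / ((n+1)(n+2)) * a_n.

Check with a_0 = -1, a_1 = -2 (apply the recurrence for n = 0, 1, 2, 3): a_0 = -1, a_1 = -2, a_2 = -7/2, a_3 = -2, a_4 = -35/24, a_5 = -2/5.

a_(n+2) = (-n + 7) / ((n+1)(n+2)) * a_n; check: a_0 = -1, a_1 = -2, a_2 = -7/2, a_3 = -2, a_4 = -35/24, a_5 = -2/5


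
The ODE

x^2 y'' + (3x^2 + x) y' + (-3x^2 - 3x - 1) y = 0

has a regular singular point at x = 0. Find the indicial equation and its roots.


Divide by x^2 to reach normal form y'' + P_1(x) y' + P_2(x) y = 0 with P_1(x) = 3 + 1/x and P_2(x) = -3 - 3/x - 1/x^2.
x = 0 is a singular point because the y'-coefficient 3 + 1/x has a pole at x = 0 and the y-coefficient -3 - 3/x - 1/x^2 has a pole at x = 0.
It is a regular singular point because x P_1(x) = p(x) = 3x + 1 and x^2 P_2(x) = q(x) = -3x^2 - 3x - 1 are polynomials, hence analytic at x = 0.
p(0) = 1,  q(0) = -1.
Indicial equation: r(r-1) + p(0) r + q(0) = 0, i.e. r^2 + (p(0) - 1) r + q(0) = 0, i.e. r^2 - 1 = 0.
Discriminant: (0)^2 - 4(-1) = 4, so r = (0 ± 2)/2.
Solving: r_1 = 1, r_2 = -1.

indicial: r^2 - 1 = 0; roots r_1 = 1, r_2 = -1


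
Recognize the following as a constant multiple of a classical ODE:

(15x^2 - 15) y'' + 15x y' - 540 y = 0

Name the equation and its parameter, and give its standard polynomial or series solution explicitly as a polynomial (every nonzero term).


All three coefficients share the factor -15; dividing through by -15 gives  (1 - x^2) y'' - x y' + 36 y = 0.
This matches the Chebyshev equation (1 - x^2) y'' - x y' + n^2 y = 0 (note the -x y' term, not -2x y') with n^2 = 36, so n = 6; the polynomial solution is T_6(x).
With y = sum_k a_k x^k, matching x^k gives (k+2)(k+1) a_{k+2} = (k^2 - n^2) a_k = (k - 6)(k + 6) a_k. The right side vanishes at k = 6, so the series with the parity of 6 terminates at degree 6.
Standard normalization: leading coefficient of T_n is 2^(n-1), so a_6 = 2^5 = 32. Work downward with a_k = (k+1)(k+2) a_{k+2} / ((k - 6)(k + 6)):
  a_4 = (5)(6)(32) / ((4 - 6)(4 + 6)) = 960/(-20) = -48
  a_2 = (3)(4)(-48) / ((2 - 6)(2 + 6)) = -576/(-32) = 18
  a_0 = (1)(2)(18) / ((0 - 6)(0 + 6)) = 36/(-36) = -1
Hence T_6(x) = 32 x^6 - 48 x^4 + 18 x^2 - 1.

T_6(x); series = 32 x^6 - 48 x^4 + 18 x^2 - 1


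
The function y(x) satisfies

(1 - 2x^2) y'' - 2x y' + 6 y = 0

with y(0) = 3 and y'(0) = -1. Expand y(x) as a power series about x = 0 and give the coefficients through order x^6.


Ansatz: y(x) = sum_{n>=0} a_n x^n, so y'(x) = sum_{n>=1} n a_n x^(n-1) and y''(x) = sum_{n>=2} n(n-1) a_n x^(n-2).
Substitute into P(x) y'' + Q(x) y' + R(x) y = 0 with P(x) = 1 - 2x^2, Q(x) = -2x, R(x) = 6, and match powers of x.
Initial conditions: a_0 = 3, a_1 = -1.
Setting the coefficient of each power of x to zero and solving order by order (substituting the coefficients already found):
  x^0: 2 a_2 + 6 a_0 = 0  ->  2 a_2 = -6 a_0 = -18  ->  a_2 = -9
  x^1: 6 a_3 + 4 a_1 = 0  ->  6 a_3 = -4 a_1 = 4  ->  a_3 = 2/3
  x^2: 12 a_4 - 2 a_2 = 0  ->  12 a_4 = 2 a_2 = -18  ->  a_4 = -3/2
  x^3: 20 a_5 - 12 a_3 = 0  ->  20 a_5 = 12 a_3 = 8  ->  a_5 = 2/5
  x^4: 30 a_6 - 26 a_4 = 0  ->  30 a_6 = 26 a_4 = -39  ->  a_6 = -13/10
Truncated series: y(x) = 3 - x - 9 x^2 + (2/3) x^3 - (3/2) x^4 + (2/5) x^5 - (13/10) x^6 + O(x^7).

a_0 = 3; a_1 = -1; a_2 = -9; a_3 = 2/3; a_4 = -3/2; a_5 = 2/5; a_6 = -13/10


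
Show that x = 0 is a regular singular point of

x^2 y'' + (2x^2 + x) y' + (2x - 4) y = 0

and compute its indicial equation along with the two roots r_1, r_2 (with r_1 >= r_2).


Divide by x^2 to reach normal form y'' + P_1(x) y' + P_2(x) y = 0 with P_1(x) = 2 + 1/x and P_2(x) = 2/x - 4/x^2.
x = 0 is a singular point because the y'-coefficient 2 + 1/x has a pole at x = 0 and the y-coefficient 2/x - 4/x^2 has a pole at x = 0.
It is a regular singular point because x P_1(x) = p(x) = 2x + 1 and x^2 P_2(x) = q(x) = 2x - 4 are polynomials, hence analytic at x = 0.
p(0) = 1,  q(0) = -4.
Indicial equation: r(r-1) + p(0) r + q(0) = 0, i.e. r^2 + (p(0) - 1) r + q(0) = 0, i.e. r^2 - 4 = 0.
Discriminant: (0)^2 - 4(-4) = 16, so r = (0 ± 4)/2.
Solving: r_1 = 2, r_2 = -2.

indicial: r^2 - 4 = 0; roots r_1 = 2, r_2 = -2


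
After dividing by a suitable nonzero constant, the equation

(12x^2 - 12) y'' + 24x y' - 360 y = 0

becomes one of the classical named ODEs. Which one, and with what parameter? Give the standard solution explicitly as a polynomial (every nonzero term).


All three coefficients share the factor -12; dividing through by -12 gives  (1 - x^2) y'' - 2x y' + 30 y = 0.
This matches the Legendre equation (1 - x^2) y'' - 2x y' + n(n+1) y = 0 (note the -2x y' term) with n(n+1) = 30, so n = 5; the polynomial solution is P_5(x).
With y = sum_k a_k x^k, matching x^k gives (k+2)(k+1) a_{k+2} = [k(k+1) - n(n+1)] a_k = (k - 5)(k + 6) a_k. The right side vanishes at k = 5, so the series with the parity of 5 terminates at degree 5.
Standard normalization (P_n(1) = 1): leading coefficient (2n)!/(2^n (n!)^2) = 3628800/(32*14400) = 63/8, so a_5 = 63/8. Work downward with a_k = (k+1)(k+2) a_{k+2} / ((k - 5)(k + 6)):
  a_3 = (4)(5)(63/8) / ((3 - 5)(3 + 6)) = (315/2)/(-18) = -35/4
  a_1 = (2)(3)(-35/4) / ((1 - 5)(1 + 6)) = (-105/2)/(-28) = 15/8
Hence P_5(x) = 63 x^5/8 - 35 x^3/4 + 15 x/8.

P_5(x); series = 63 x^5/8 - 35 x^3/4 + 15 x/8


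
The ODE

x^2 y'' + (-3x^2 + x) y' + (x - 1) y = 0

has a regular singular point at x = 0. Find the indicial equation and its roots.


Divide by x^2 to reach normal form y'' + P_1(x) y' + P_2(x) y = 0 with P_1(x) = -3 + 1/x and P_2(x) = 1/x - 1/x^2.
x = 0 is a singular point because the y'-coefficient -3 + 1/x has a pole at x = 0 and the y-coefficient 1/x - 1/x^2 has a pole at x = 0.
It is a regular singular point because x P_1(x) = p(x) = 1 - 3x and x^2 P_2(x) = q(x) = x - 1 are polynomials, hence analytic at x = 0.
p(0) = 1,  q(0) = -1.
Indicial equation: r(r-1) + p(0) r + q(0) = 0, i.e. r^2 + (p(0) - 1) r + q(0) = 0, i.e. r^2 - 1 = 0.
Discriminant: (0)^2 - 4(-1) = 4, so r = (0 ± 2)/2.
Solving: r_1 = 1, r_2 = -1.

indicial: r^2 - 1 = 0; roots r_1 = 1, r_2 = -1


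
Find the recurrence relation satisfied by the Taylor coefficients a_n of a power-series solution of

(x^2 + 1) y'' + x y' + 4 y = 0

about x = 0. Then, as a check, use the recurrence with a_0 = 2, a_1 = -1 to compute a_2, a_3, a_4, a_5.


Substitute y = sum_n a_n x^n.
(1 + 1 x^2) y'' contributes (n+2)(n+1) a_{n+2} + n(n-1) a_n at x^n.
x y'(x) contributes n a_n at x^n.
4 y(x) contributes 4 a_n at x^n.
Matching x^n: (n+2)(n+1) a_{n+2} + (n(n-1) + n + 4) a_n = 0.
Thus a_{n+2} = (-n(n-1) - n - 4) / ((n+1)(n+2)) * a_n.

Check with a_0 = 2, a_1 = -1 (apply the recurrence for n = 0, 1, 2, 3): a_0 = 2, a_1 = -1, a_2 = -4, a_3 = 5/6, a_4 = 8/3, a_5 = -13/24.

a_(n+2) = (-n(n-1) - n - 4) / ((n+1)(n+2)) * a_n; check: a_0 = 2, a_1 = -1, a_2 = -4, a_3 = 5/6, a_4 = 8/3, a_5 = -13/24


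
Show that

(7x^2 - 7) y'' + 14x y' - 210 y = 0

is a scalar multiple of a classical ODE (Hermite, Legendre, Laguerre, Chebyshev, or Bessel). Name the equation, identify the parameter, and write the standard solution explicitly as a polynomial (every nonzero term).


All three coefficients share the factor -7; dividing through by -7 gives  (1 - x^2) y'' - 2x y' + 30 y = 0.
This matches the Legendre equation (1 - x^2) y'' - 2x y' + n(n+1) y = 0 (note the -2x y' term) with n(n+1) = 30, so n = 5; the polynomial solution is P_5(x).
With y = sum_k a_k x^k, matching x^k gives (k+2)(k+1) a_{k+2} = [k(k+1) - n(n+1)] a_k = (k - 5)(k + 6) a_k. The right side vanishes at k = 5, so the series with the parity of 5 terminates at degree 5.
Standard normalization (P_n(1) = 1): leading coefficient (2n)!/(2^n (n!)^2) = 3628800/(32*14400) = 63/8, so a_5 = 63/8. Work downward with a_k = (k+1)(k+2) a_{k+2} / ((k - 5)(k + 6)):
  a_3 = (4)(5)(63/8) / ((3 - 5)(3 + 6)) = (315/2)/(-18) = -35/4
  a_1 = (2)(3)(-35/4) / ((1 - 5)(1 + 6)) = (-105/2)/(-28) = 15/8
Hence P_5(x) = 63 x^5/8 - 35 x^3/4 + 15 x/8.

P_5(x); series = 63 x^5/8 - 35 x^3/4 + 15 x/8


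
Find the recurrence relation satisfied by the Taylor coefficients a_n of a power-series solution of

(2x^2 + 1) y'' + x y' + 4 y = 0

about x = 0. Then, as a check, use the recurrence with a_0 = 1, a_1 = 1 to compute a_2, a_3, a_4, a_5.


Substitute y = sum_n a_n x^n.
(1 + 2 x^2) y'' contributes (n+2)(n+1) a_{n+2} + 2 n(n-1) a_n at x^n.
x y'(x) contributes n a_n at x^n.
4 y(x) contributes 4 a_n at x^n.
Matching x^n: (n+2)(n+1) a_{n+2} + (2 n(n-1) + n + 4) a_n = 0.
Thus a_{n+2} = (-2 n(n-1) - n - 4) / ((n+1)(n+2)) * a_n.

Check with a_0 = 1, a_1 = 1 (apply the recurrence for n = 0, 1, 2, 3): a_0 = 1, a_1 = 1, a_2 = -2, a_3 = -5/6, a_4 = 5/3, a_5 = 19/24.

a_(n+2) = (-2 n(n-1) - n - 4) / ((n+1)(n+2)) * a_n; check: a_0 = 1, a_1 = 1, a_2 = -2, a_3 = -5/6, a_4 = 5/3, a_5 = 19/24


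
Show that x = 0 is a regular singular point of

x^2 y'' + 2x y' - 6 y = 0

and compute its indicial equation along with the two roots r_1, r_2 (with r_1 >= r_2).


Divide by x^2 to reach normal form y'' + P_1(x) y' + P_2(x) y = 0 with P_1(x) = 2/x and P_2(x) = -6/x^2.
x = 0 is a singular point because the y'-coefficient 2/x has a pole at x = 0 and the y-coefficient -6/x^2 has a pole at x = 0.
It is a regular singular point because x P_1(x) = p(x) = 2 and x^2 P_2(x) = q(x) = -6 are polynomials, hence analytic at x = 0.
p(0) = 2,  q(0) = -6.
Indicial equation: r(r-1) + p(0) r + q(0) = 0, i.e. r^2 + (p(0) - 1) r + q(0) = 0, i.e. r^2 + 1 r - 6 = 0.
Discriminant: (1)^2 - 4(-6) = 25, so r = (-1 ± 5)/2.
Solving: r_1 = 2, r_2 = -3.

indicial: r^2 + 1 r - 6 = 0; roots r_1 = 2, r_2 = -3


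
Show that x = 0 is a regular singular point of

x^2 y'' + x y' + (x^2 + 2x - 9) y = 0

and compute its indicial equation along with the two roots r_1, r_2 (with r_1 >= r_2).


Divide by x^2 to reach normal form y'' + P_1(x) y' + P_2(x) y = 0 with P_1(x) = 1/x and P_2(x) = 1 + 2/x - 9/x^2.
x = 0 is a singular point because the y'-coefficient 1/x has a pole at x = 0 and the y-coefficient 1 + 2/x - 9/x^2 has a pole at x = 0.
It is a regular singular point because x P_1(x) = p(x) = 1 and x^2 P_2(x) = q(x) = x^2 + 2x - 9 are polynomials, hence analytic at x = 0.
p(0) = 1,  q(0) = -9.
Indicial equation: r(r-1) + p(0) r + q(0) = 0, i.e. r^2 + (p(0) - 1) r + q(0) = 0, i.e. r^2 - 9 = 0.
Discriminant: (0)^2 - 4(-9) = 36, so r = (0 ± 6)/2.
Solving: r_1 = 3, r_2 = -3.

indicial: r^2 - 9 = 0; roots r_1 = 3, r_2 = -3


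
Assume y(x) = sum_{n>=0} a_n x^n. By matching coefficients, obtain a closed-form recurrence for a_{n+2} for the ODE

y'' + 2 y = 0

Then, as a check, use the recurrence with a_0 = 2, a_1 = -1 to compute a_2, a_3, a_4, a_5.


Substitute y = sum_n a_n x^n into y'' + (const) y = 0.
y''(x) = sum_{n>=0} (n+2)(n+1) a_{n+2} x^n.
The ODE becomes sum_n [(n+2)(n+1) a_{n+2} + 2 a_n] x^n = 0.
Setting each coefficient to zero gives the recurrence:
  (n+2)(n+1) a_{n+2} + 2 a_n = 0,
  a_{n+2} = -2 / ((n+1)(n+2)) a_n.

Check with a_0 = 2, a_1 = -1 (apply the recurrence for n = 0, 1, 2, 3): a_0 = 2, a_1 = -1, a_2 = -2, a_3 = 1/3, a_4 = 1/3, a_5 = -1/30.

a_{n+2} = -2/((n+1)(n+2)) * a_n; check: a_0 = 2, a_1 = -1, a_2 = -2, a_3 = 1/3, a_4 = 1/3, a_5 = -1/30


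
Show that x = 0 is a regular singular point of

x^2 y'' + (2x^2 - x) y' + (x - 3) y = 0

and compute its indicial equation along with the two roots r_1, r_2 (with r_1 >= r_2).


Divide by x^2 to reach normal form y'' + P_1(x) y' + P_2(x) y = 0 with P_1(x) = 2 - 1/x and P_2(x) = 1/x - 3/x^2.
x = 0 is a singular point because the y'-coefficient 2 - 1/x has a pole at x = 0 and the y-coefficient 1/x - 3/x^2 has a pole at x = 0.
It is a regular singular point because x P_1(x) = p(x) = 2x - 1 and x^2 P_2(x) = q(x) = x - 3 are polynomials, hence analytic at x = 0.
p(0) = -1,  q(0) = -3.
Indicial equation: r(r-1) + p(0) r + q(0) = 0, i.e. r^2 + (p(0) - 1) r + q(0) = 0, i.e. r^2 - 2 r - 3 = 0.
Discriminant: (-2)^2 - 4(-3) = 16, so r = (2 ± 4)/2.
Solving: r_1 = 3, r_2 = -1.

indicial: r^2 - 2 r - 3 = 0; roots r_1 = 3, r_2 = -1


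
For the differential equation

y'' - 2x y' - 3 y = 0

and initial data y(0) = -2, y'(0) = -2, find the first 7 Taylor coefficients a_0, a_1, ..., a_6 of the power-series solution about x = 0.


Ansatz: y(x) = sum_{n>=0} a_n x^n, so y'(x) = sum_{n>=1} n a_n x^(n-1) and y''(x) = sum_{n>=2} n(n-1) a_n x^(n-2).
Substitute into P(x) y'' + Q(x) y' + R(x) y = 0 with P(x) = 1, Q(x) = -2x, R(x) = -3, and match powers of x.
Initial conditions: a_0 = -2, a_1 = -2.
Setting the coefficient of each power of x to zero and solving order by order (substituting the coefficients already found):
  x^0: 2 a_2 - 3 a_0 = 0  ->  2 a_2 = 3 a_0 = -6  ->  a_2 = -3
  x^1: 6 a_3 - 5 a_1 = 0  ->  6 a_3 = 5 a_1 = -10  ->  a_3 = -5/3
  x^2: 12 a_4 - 7 a_2 = 0  ->  12 a_4 = 7 a_2 = -21  ->  a_4 = -7/4
  x^3: 20 a_5 - 9 a_3 = 0  ->  20 a_5 = 9 a_3 = -15  ->  a_5 = -3/4
  x^4: 30 a_6 - 11 a_4 = 0  ->  30 a_6 = 11 a_4 = -77/4  ->  a_6 = -77/120
Truncated series: y(x) = -2 - 2 x - 3 x^2 - (5/3) x^3 - (7/4) x^4 - (3/4) x^5 - (77/120) x^6 + O(x^7).

a_0 = -2; a_1 = -2; a_2 = -3; a_3 = -5/3; a_4 = -7/4; a_5 = -3/4; a_6 = -77/120


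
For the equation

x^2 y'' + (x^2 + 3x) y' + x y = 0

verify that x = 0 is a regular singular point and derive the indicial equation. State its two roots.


Divide by x^2 to reach normal form y'' + P_1(x) y' + P_2(x) y = 0 with P_1(x) = 1 + 3/x and P_2(x) = 1/x.
x = 0 is a singular point because the y'-coefficient 1 + 3/x has a pole at x = 0 and the y-coefficient 1/x has a pole at x = 0.
It is a regular singular point because x P_1(x) = p(x) = x + 3 and x^2 P_2(x) = q(x) = x are polynomials, hence analytic at x = 0.
p(0) = 3,  q(0) = 0.
Indicial equation: r(r-1) + p(0) r + q(0) = 0, i.e. r^2 + (p(0) - 1) r + q(0) = 0, i.e. r^2 + 2 r = 0.
Discriminant: (2)^2 - 4(0) = 4, so r = (-2 ± 2)/2.
Solving: r_1 = 0, r_2 = -2.

indicial: r^2 + 2 r = 0; roots r_1 = 0, r_2 = -2


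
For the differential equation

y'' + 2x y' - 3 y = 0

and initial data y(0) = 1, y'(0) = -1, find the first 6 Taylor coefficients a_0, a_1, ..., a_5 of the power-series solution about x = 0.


Ansatz: y(x) = sum_{n>=0} a_n x^n, so y'(x) = sum_{n>=1} n a_n x^(n-1) and y''(x) = sum_{n>=2} n(n-1) a_n x^(n-2).
Substitute into P(x) y'' + Q(x) y' + R(x) y = 0 with P(x) = 1, Q(x) = 2x, R(x) = -3, and match powers of x.
Initial conditions: a_0 = 1, a_1 = -1.
Setting the coefficient of each power of x to zero and solving order by order (substituting the coefficients already found):
  x^0: 2 a_2 - 3 a_0 = 0  ->  2 a_2 = 3 a_0 = 3  ->  a_2 = 3/2
  x^1: 6 a_3 - a_1 = 0  ->  6 a_3 = a_1 = -1  ->  a_3 = -1/6
  x^2: 12 a_4 + a_2 = 0  ->  12 a_4 = -a_2 = -3/2  ->  a_4 = -1/8
  x^3: 20 a_5 + 3 a_3 = 0  ->  20 a_5 = -3 a_3 = 1/2  ->  a_5 = 1/40
Truncated series: y(x) = 1 - x + (3/2) x^2 - (1/6) x^3 - (1/8) x^4 + (1/40) x^5 + O(x^6).

a_0 = 1; a_1 = -1; a_2 = 3/2; a_3 = -1/6; a_4 = -1/8; a_5 = 1/40


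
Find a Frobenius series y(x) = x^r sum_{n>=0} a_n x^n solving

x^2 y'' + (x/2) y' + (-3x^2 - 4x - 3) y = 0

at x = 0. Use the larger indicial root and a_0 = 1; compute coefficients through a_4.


Write in Frobenius form y'' + (p(x)/x) y' + (q(x)/x^2) y = 0:
  p(x) = 1/2,  q(x) = -3x^2 - 4x - 3.
Indicial equation: r(r-1) + (1/2) r + (-3) = 0 -> roots r_1 = 2, r_2 = -3/2.
Take r = r_1 = 2. Let y(x) = x^r sum_{n>=0} a_n x^n with a_0 = 1.
Substitute y = x^r sum a_n x^n and match x^{r+n}. The recurrence is
  D(n) a_n - 4 a_{n-1} - 3 a_{n-2} = 0,  where D(n) = (r+n)(r+n-1) + (1/2)(r+n) + (-3).
  a_n = [4 a_{n-1} + 3 a_{n-2}] / D(n).
Since the indicial polynomial factors as (r - r_1)(r - r_2), D(n) = (r_1 + n - r_1)(r_1 + n - r_2) = n(n + 7/2).
Evaluating step by step (a_0 = 1):
  n = 1: D(1) = 1(1 + 7/2) = 9/2; numerator = 4(1) = 4; a_1 = (4)/(9/2) = 8/9
  n = 2: D(2) = 2(2 + 7/2) = 11; numerator = 4(8/9) + 3(1) = 59/9; a_2 = (59/9)/(11) = 59/99
  n = 3: D(3) = 3(3 + 7/2) = 39/2; numerator = 4(59/99) + 3(8/9) = 500/99; a_3 = (500/99)/(39/2) = 1000/3861
  n = 4: D(4) = 4(4 + 7/2) = 30; numerator = 4(1000/3861) + 3(59/99) = 10903/3861; a_4 = (10903/3861)/(30) = 10903/115830

r = 2; a_0 = 1; a_1 = 8/9; a_2 = 59/99; a_3 = 1000/3861; a_4 = 10903/115830


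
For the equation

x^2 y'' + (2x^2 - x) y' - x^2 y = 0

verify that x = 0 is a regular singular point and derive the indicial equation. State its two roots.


Divide by x^2 to reach normal form y'' + P_1(x) y' + P_2(x) y = 0 with P_1(x) = 2 - 1/x and P_2(x) = -1.
x = 0 is a singular point because the y'-coefficient 2 - 1/x has a pole at x = 0.
It is a regular singular point because x P_1(x) = p(x) = 2x - 1 and x^2 P_2(x) = q(x) = -x^2 are polynomials, hence analytic at x = 0.
p(0) = -1,  q(0) = 0.
Indicial equation: r(r-1) + p(0) r + q(0) = 0, i.e. r^2 + (p(0) - 1) r + q(0) = 0, i.e. r^2 - 2 r = 0.
Discriminant: (-2)^2 - 4(0) = 4, so r = (2 ± 2)/2.
Solving: r_1 = 2, r_2 = 0.

indicial: r^2 - 2 r = 0; roots r_1 = 2, r_2 = 0


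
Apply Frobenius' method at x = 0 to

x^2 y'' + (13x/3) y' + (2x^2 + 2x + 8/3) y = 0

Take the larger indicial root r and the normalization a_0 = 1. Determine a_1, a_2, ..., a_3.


Write in Frobenius form y'' + (p(x)/x) y' + (q(x)/x^2) y = 0:
  p(x) = 13/3,  q(x) = 2x^2 + 2x + 8/3.
Indicial equation: r(r-1) + (13/3) r + (8/3) = 0 -> roots r_1 = -4/3, r_2 = -2.
Take r = r_1 = -4/3. Let y(x) = x^r sum_{n>=0} a_n x^n with a_0 = 1.
Substitute y = x^r sum a_n x^n and match x^{r+n}. The recurrence is
  D(n) a_n + 2 a_{n-1} + 2 a_{n-2} = 0,  where D(n) = (r+n)(r+n-1) + (13/3)(r+n) + (8/3).
  a_n = [-2 a_{n-1} - 2 a_{n-2}] / D(n).
Since the indicial polynomial factors as (r - r_1)(r - r_2), D(n) = (r_1 + n - r_1)(r_1 + n - r_2) = n(n + 2/3).
Evaluating step by step (a_0 = 1):
  n = 1: D(1) = 1(1 + 2/3) = 5/3; numerator = -2(1) = -2; a_1 = (-2)/(5/3) = -6/5
  n = 2: D(2) = 2(2 + 2/3) = 16/3; numerator = -2(-6/5) - 2(1) = 2/5; a_2 = (2/5)/(16/3) = 3/40
  n = 3: D(3) = 3(3 + 2/3) = 11; numerator = -2(3/40) - 2(-6/5) = 9/4; a_3 = (9/4)/(11) = 9/44

r = -4/3; a_0 = 1; a_1 = -6/5; a_2 = 3/40; a_3 = 9/44


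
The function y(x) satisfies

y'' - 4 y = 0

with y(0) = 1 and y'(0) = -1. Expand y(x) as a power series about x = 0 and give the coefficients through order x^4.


Ansatz: y(x) = sum_{n>=0} a_n x^n, so y'(x) = sum_{n>=1} n a_n x^(n-1) and y''(x) = sum_{n>=2} n(n-1) a_n x^(n-2).
Substitute into P(x) y'' + Q(x) y' + R(x) y = 0 with P(x) = 1, Q(x) = 0, R(x) = -4, and match powers of x.
Initial conditions: a_0 = 1, a_1 = -1.
Setting the coefficient of each power of x to zero and solving order by order (substituting the coefficients already found):
  x^0: 2 a_2 - 4 a_0 = 0  ->  2 a_2 = 4 a_0 = 4  ->  a_2 = 2
  x^1: 6 a_3 - 4 a_1 = 0  ->  6 a_3 = 4 a_1 = -4  ->  a_3 = -2/3
  x^2: 12 a_4 - 4 a_2 = 0  ->  12 a_4 = 4 a_2 = 8  ->  a_4 = 2/3
Truncated series: y(x) = 1 - x + 2 x^2 - (2/3) x^3 + (2/3) x^4 + O(x^5).

a_0 = 1; a_1 = -1; a_2 = 2; a_3 = -2/3; a_4 = 2/3


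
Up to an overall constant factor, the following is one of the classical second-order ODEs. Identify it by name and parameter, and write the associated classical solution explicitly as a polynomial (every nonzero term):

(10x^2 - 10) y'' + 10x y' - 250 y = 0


All three coefficients share the factor -10; dividing through by -10 gives  (1 - x^2) y'' - x y' + 25 y = 0.
This matches the Chebyshev equation (1 - x^2) y'' - x y' + n^2 y = 0 (note the -x y' term, not -2x y') with n^2 = 25, so n = 5; the polynomial solution is T_5(x).
With y = sum_k a_k x^k, matching x^k gives (k+2)(k+1) a_{k+2} = (k^2 - n^2) a_k = (k - 5)(k + 5) a_k. The right side vanishes at k = 5, so the series with the parity of 5 terminates at degree 5.
Standard normalization: leading coefficient of T_n is 2^(n-1), so a_5 = 2^4 = 16. Work downward with a_k = (k+1)(k+2) a_{k+2} / ((k - 5)(k + 5)):
  a_3 = (4)(5)(16) / ((3 - 5)(3 + 5)) = 320/(-16) = -20
  a_1 = (2)(3)(-20) / ((1 - 5)(1 + 5)) = -120/(-24) = 5
Hence T_5(x) = 16 x^5 - 20 x^3 + 5 x.

T_5(x); series = 16 x^5 - 20 x^3 + 5 x


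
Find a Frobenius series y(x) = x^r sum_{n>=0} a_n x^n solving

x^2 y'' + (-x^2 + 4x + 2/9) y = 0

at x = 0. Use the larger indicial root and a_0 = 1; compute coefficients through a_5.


Write in Frobenius form y'' + (p(x)/x) y' + (q(x)/x^2) y = 0:
  p(x) = 0,  q(x) = -x^2 + 4x + 2/9.
Indicial equation: r(r-1) + (0) r + (2/9) = 0 -> roots r_1 = 2/3, r_2 = 1/3.
Take r = r_1 = 2/3. Let y(x) = x^r sum_{n>=0} a_n x^n with a_0 = 1.
Substitute y = x^r sum a_n x^n and match x^{r+n}. The recurrence is
  D(n) a_n + 4 a_{n-1} - 1 a_{n-2} = 0,  where D(n) = (r+n)(r+n-1) + (0)(r+n) + (2/9).
  a_n = [-4 a_{n-1} + 1 a_{n-2}] / D(n).
Since the indicial polynomial factors as (r - r_1)(r - r_2), D(n) = (r_1 + n - r_1)(r_1 + n - r_2) = n(n + 1/3).
Evaluating step by step (a_0 = 1):
  n = 1: D(1) = 1(1 + 1/3) = 4/3; numerator = -4(1) = -4; a_1 = (-4)/(4/3) = -3
  n = 2: D(2) = 2(2 + 1/3) = 14/3; numerator = -4(-3) + 1(1) = 13; a_2 = (13)/(14/3) = 39/14
  n = 3: D(3) = 3(3 + 1/3) = 10; numerator = -4(39/14) + 1(-3) = -99/7; a_3 = (-99/7)/(10) = -99/70
  n = 4: D(4) = 4(4 + 1/3) = 52/3; numerator = -4(-99/70) + 1(39/14) = 591/70; a_4 = (591/70)/(52/3) = 1773/3640
  n = 5: D(5) = 5(5 + 1/3) = 80/3; numerator = -4(1773/3640) + 1(-99/70) = -306/91; a_5 = (-306/91)/(80/3) = -459/3640

r = 2/3; a_0 = 1; a_1 = -3; a_2 = 39/14; a_3 = -99/70; a_4 = 1773/3640; a_5 = -459/3640


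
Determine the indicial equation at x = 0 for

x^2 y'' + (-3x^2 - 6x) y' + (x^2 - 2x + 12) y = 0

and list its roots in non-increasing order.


Divide by x^2 to reach normal form y'' + P_1(x) y' + P_2(x) y = 0 with P_1(x) = -3 - 6/x and P_2(x) = 1 - 2/x + 12/x^2.
x = 0 is a singular point because the y'-coefficient -3 - 6/x has a pole at x = 0 and the y-coefficient 1 - 2/x + 12/x^2 has a pole at x = 0.
It is a regular singular point because x P_1(x) = p(x) = -3x - 6 and x^2 P_2(x) = q(x) = x^2 - 2x + 12 are polynomials, hence analytic at x = 0.
p(0) = -6,  q(0) = 12.
Indicial equation: r(r-1) + p(0) r + q(0) = 0, i.e. r^2 + (p(0) - 1) r + q(0) = 0, i.e. r^2 - 7 r + 12 = 0.
Discriminant: (-7)^2 - 4(12) = 1, so r = (7 ± 1)/2.
Solving: r_1 = 4, r_2 = 3.

indicial: r^2 - 7 r + 12 = 0; roots r_1 = 4, r_2 = 3


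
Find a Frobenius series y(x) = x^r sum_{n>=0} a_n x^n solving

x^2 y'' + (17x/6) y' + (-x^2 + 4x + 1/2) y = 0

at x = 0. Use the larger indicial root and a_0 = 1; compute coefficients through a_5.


Write in Frobenius form y'' + (p(x)/x) y' + (q(x)/x^2) y = 0:
  p(x) = 17/6,  q(x) = -x^2 + 4x + 1/2.
Indicial equation: r(r-1) + (17/6) r + (1/2) = 0 -> roots r_1 = -1/3, r_2 = -3/2.
Take r = r_1 = -1/3. Let y(x) = x^r sum_{n>=0} a_n x^n with a_0 = 1.
Substitute y = x^r sum a_n x^n and match x^{r+n}. The recurrence is
  D(n) a_n + 4 a_{n-1} - 1 a_{n-2} = 0,  where D(n) = (r+n)(r+n-1) + (17/6)(r+n) + (1/2).
  a_n = [-4 a_{n-1} + 1 a_{n-2}] / D(n).
Since the indicial polynomial factors as (r - r_1)(r - r_2), D(n) = (r_1 + n - r_1)(r_1 + n - r_2) = n(n + 7/6).
Evaluating step by step (a_0 = 1):
  n = 1: D(1) = 1(1 + 7/6) = 13/6; numerator = -4(1) = -4; a_1 = (-4)/(13/6) = -24/13
  n = 2: D(2) = 2(2 + 7/6) = 19/3; numerator = -4(-24/13) + 1(1) = 109/13; a_2 = (109/13)/(19/3) = 327/247
  n = 3: D(3) = 3(3 + 7/6) = 25/2; numerator = -4(327/247) + 1(-24/13) = -1764/247; a_3 = (-1764/247)/(25/2) = -3528/6175
  n = 4: D(4) = 4(4 + 7/6) = 62/3; numerator = -4(-3528/6175) + 1(327/247) = 1173/325; a_4 = (1173/325)/(62/3) = 3519/20150
  n = 5: D(5) = 5(5 + 7/6) = 185/6; numerator = -4(3519/20150) + 1(-3528/6175) = -48618/38285; a_5 = (-48618/38285)/(185/6) = -7884/191425

r = -1/3; a_0 = 1; a_1 = -24/13; a_2 = 327/247; a_3 = -3528/6175; a_4 = 3519/20150; a_5 = -7884/191425


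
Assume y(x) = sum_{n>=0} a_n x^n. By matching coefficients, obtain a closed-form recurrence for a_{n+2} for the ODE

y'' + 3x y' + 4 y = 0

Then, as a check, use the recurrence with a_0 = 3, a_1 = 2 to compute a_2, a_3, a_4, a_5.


Substitute y = sum_n a_n x^n.
y''(x) has coefficient (n+2)(n+1) a_{n+2} at x^n;
3 x y'(x) has coefficient 3 n a_n at x^n (shift);
4 y(x) has coefficient 4 a_n at x^n.
Matching x^n: (n+2)(n+1) a_{n+2} + (3n + 4) a_n = 0.
Thus a_{n+2} = (-3n - 4) / ((n+1)(n+2)) * a_n.

Check with a_0 = 3, a_1 = 2 (apply the recurrence for n = 0, 1, 2, 3): a_0 = 3, a_1 = 2, a_2 = -6, a_3 = -7/3, a_4 = 5, a_5 = 91/60.

a_(n+2) = (-3n - 4) / ((n+1)(n+2)) * a_n; check: a_0 = 3, a_1 = 2, a_2 = -6, a_3 = -7/3, a_4 = 5, a_5 = 91/60


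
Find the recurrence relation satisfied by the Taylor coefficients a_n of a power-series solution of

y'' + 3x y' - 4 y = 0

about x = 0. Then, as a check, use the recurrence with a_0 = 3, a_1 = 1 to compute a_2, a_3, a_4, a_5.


Substitute y = sum_n a_n x^n.
y''(x) has coefficient (n+2)(n+1) a_{n+2} at x^n;
3 x y'(x) has coefficient 3 n a_n at x^n (shift);
-4 y(x) has coefficient -4 a_n at x^n.
Matching x^n: (n+2)(n+1) a_{n+2} + (3n - 4) a_n = 0.
Thus a_{n+2} = (-3n + 4) / ((n+1)(n+2)) * a_n.

Check with a_0 = 3, a_1 = 1 (apply the recurrence for n = 0, 1, 2, 3): a_0 = 3, a_1 = 1, a_2 = 6, a_3 = 1/6, a_4 = -1, a_5 = -1/24.

a_(n+2) = (-3n + 4) / ((n+1)(n+2)) * a_n; check: a_0 = 3, a_1 = 1, a_2 = 6, a_3 = 1/6, a_4 = -1, a_5 = -1/24


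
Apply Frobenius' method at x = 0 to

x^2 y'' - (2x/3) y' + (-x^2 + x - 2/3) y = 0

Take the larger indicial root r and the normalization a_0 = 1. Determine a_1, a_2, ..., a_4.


Write in Frobenius form y'' + (p(x)/x) y' + (q(x)/x^2) y = 0:
  p(x) = -2/3,  q(x) = -x^2 + x - 2/3.
Indicial equation: r(r-1) + (-2/3) r + (-2/3) = 0 -> roots r_1 = 2, r_2 = -1/3.
Take r = r_1 = 2. Let y(x) = x^r sum_{n>=0} a_n x^n with a_0 = 1.
Substitute y = x^r sum a_n x^n and match x^{r+n}. The recurrence is
  D(n) a_n + 1 a_{n-1} - 1 a_{n-2} = 0,  where D(n) = (r+n)(r+n-1) + (-2/3)(r+n) + (-2/3).
  a_n = [-1 a_{n-1} + 1 a_{n-2}] / D(n).
Since the indicial polynomial factors as (r - r_1)(r - r_2), D(n) = (r_1 + n - r_1)(r_1 + n - r_2) = n(n + 7/3).
Evaluating step by step (a_0 = 1):
  n = 1: D(1) = 1(1 + 7/3) = 10/3; numerator = -1(1) = -1; a_1 = (-1)/(10/3) = -3/10
  n = 2: D(2) = 2(2 + 7/3) = 26/3; numerator = -1(-3/10) + 1(1) = 13/10; a_2 = (13/10)/(26/3) = 3/20
  n = 3: D(3) = 3(3 + 7/3) = 16; numerator = -1(3/20) + 1(-3/10) = -9/20; a_3 = (-9/20)/(16) = -9/320
  n = 4: D(4) = 4(4 + 7/3) = 76/3; numerator = -1(-9/320) + 1(3/20) = 57/320; a_4 = (57/320)/(76/3) = 9/1280

r = 2; a_0 = 1; a_1 = -3/10; a_2 = 3/20; a_3 = -9/320; a_4 = 9/1280


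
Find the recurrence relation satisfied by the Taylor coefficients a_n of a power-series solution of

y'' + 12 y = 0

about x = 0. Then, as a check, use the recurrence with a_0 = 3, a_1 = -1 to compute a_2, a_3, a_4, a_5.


Substitute y = sum_n a_n x^n into y'' + (const) y = 0.
y''(x) = sum_{n>=0} (n+2)(n+1) a_{n+2} x^n.
The ODE becomes sum_n [(n+2)(n+1) a_{n+2} + 12 a_n] x^n = 0.
Setting each coefficient to zero gives the recurrence:
  (n+2)(n+1) a_{n+2} + 12 a_n = 0,
  a_{n+2} = -12 / ((n+1)(n+2)) a_n.

Check with a_0 = 3, a_1 = -1 (apply the recurrence for n = 0, 1, 2, 3): a_0 = 3, a_1 = -1, a_2 = -18, a_3 = 2, a_4 = 18, a_5 = -6/5.

a_{n+2} = -12/((n+1)(n+2)) * a_n; check: a_0 = 3, a_1 = -1, a_2 = -18, a_3 = 2, a_4 = 18, a_5 = -6/5


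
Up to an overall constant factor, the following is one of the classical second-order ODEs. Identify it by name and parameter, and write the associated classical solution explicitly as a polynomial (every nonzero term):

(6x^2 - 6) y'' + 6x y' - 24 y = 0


All three coefficients share the factor -6; dividing through by -6 gives  (1 - x^2) y'' - x y' + 4 y = 0.
This matches the Chebyshev equation (1 - x^2) y'' - x y' + n^2 y = 0 (note the -x y' term, not -2x y') with n^2 = 4, so n = 2; the polynomial solution is T_2(x).
With y = sum_k a_k x^k, matching x^k gives (k+2)(k+1) a_{k+2} = (k^2 - n^2) a_k = (k - 2)(k + 2) a_k. The right side vanishes at k = 2, so the series with the parity of 2 terminates at degree 2.
Standard normalization: leading coefficient of T_n is 2^(n-1), so a_2 = 2^1 = 2. Work downward with a_k = (k+1)(k+2) a_{k+2} / ((k - 2)(k + 2)):
  a_0 = (1)(2)(2) / ((0 - 2)(0 + 2)) = 4/(-4) = -1
Hence T_2(x) = 2 x^2 - 1.

T_2(x); series = 2 x^2 - 1


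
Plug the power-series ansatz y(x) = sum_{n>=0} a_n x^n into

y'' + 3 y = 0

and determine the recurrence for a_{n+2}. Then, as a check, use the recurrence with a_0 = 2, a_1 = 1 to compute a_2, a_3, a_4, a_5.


Substitute y = sum_n a_n x^n into y'' + (const) y = 0.
y''(x) = sum_{n>=0} (n+2)(n+1) a_{n+2} x^n.
The ODE becomes sum_n [(n+2)(n+1) a_{n+2} + 3 a_n] x^n = 0.
Setting each coefficient to zero gives the recurrence:
  (n+2)(n+1) a_{n+2} + 3 a_n = 0,
  a_{n+2} = -3 / ((n+1)(n+2)) a_n.

Check with a_0 = 2, a_1 = 1 (apply the recurrence for n = 0, 1, 2, 3): a_0 = 2, a_1 = 1, a_2 = -3, a_3 = -1/2, a_4 = 3/4, a_5 = 3/40.

a_{n+2} = -3/((n+1)(n+2)) * a_n; check: a_0 = 2, a_1 = 1, a_2 = -3, a_3 = -1/2, a_4 = 3/4, a_5 = 3/40


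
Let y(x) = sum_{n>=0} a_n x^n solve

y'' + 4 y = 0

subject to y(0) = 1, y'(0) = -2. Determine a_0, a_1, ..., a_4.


Ansatz: y(x) = sum_{n>=0} a_n x^n, so y'(x) = sum_{n>=1} n a_n x^(n-1) and y''(x) = sum_{n>=2} n(n-1) a_n x^(n-2).
Substitute into P(x) y'' + Q(x) y' + R(x) y = 0 with P(x) = 1, Q(x) = 0, R(x) = 4, and match powers of x.
Initial conditions: a_0 = 1, a_1 = -2.
Setting the coefficient of each power of x to zero and solving order by order (substituting the coefficients already found):
  x^0: 2 a_2 + 4 a_0 = 0  ->  2 a_2 = -4 a_0 = -4  ->  a_2 = -2
  x^1: 6 a_3 + 4 a_1 = 0  ->  6 a_3 = -4 a_1 = 8  ->  a_3 = 4/3
  x^2: 12 a_4 + 4 a_2 = 0  ->  12 a_4 = -4 a_2 = 8  ->  a_4 = 2/3
Truncated series: y(x) = 1 - 2 x - 2 x^2 + (4/3) x^3 + (2/3) x^4 + O(x^5).

a_0 = 1; a_1 = -2; a_2 = -2; a_3 = 4/3; a_4 = 2/3


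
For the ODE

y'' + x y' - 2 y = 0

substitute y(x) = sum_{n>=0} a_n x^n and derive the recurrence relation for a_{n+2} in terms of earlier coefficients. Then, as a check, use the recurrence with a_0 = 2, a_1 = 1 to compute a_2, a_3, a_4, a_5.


Substitute y = sum_n a_n x^n.
y''(x) has coefficient (n+2)(n+1) a_{n+2} at x^n;
x y'(x) has coefficient n a_n at x^n (shift);
-2 y(x) has coefficient -2 a_n at x^n.
Matching x^n: (n+2)(n+1) a_{n+2} + (n - 2) a_n = 0.
Thus a_{n+2} = (-n + 2) / ((n+1)(n+2)) * a_n.

Check with a_0 = 2, a_1 = 1 (apply the recurrence for n = 0, 1, 2, 3): a_0 = 2, a_1 = 1, a_2 = 2, a_3 = 1/6, a_4 = 0, a_5 = -1/120.

a_(n+2) = (-n + 2) / ((n+1)(n+2)) * a_n; check: a_0 = 2, a_1 = 1, a_2 = 2, a_3 = 1/6, a_4 = 0, a_5 = -1/120
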